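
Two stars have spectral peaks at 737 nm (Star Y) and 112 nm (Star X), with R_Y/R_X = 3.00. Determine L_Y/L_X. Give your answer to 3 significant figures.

0.00480

Wien's law gives T ∝ 1/λ_max, so T_Y/T_X = λ_X/λ_Y = 112/737 = 0.1520.
Then L ∝ R²T⁴ gives L_Y/L_X = (3.00)² × (0.1520)⁴ = 9.000 × 5.333×10^-4 = 0.004800.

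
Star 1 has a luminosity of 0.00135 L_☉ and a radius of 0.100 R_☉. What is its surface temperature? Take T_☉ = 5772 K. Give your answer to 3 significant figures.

3.50×10^3 K

T/T_☉ = (L/L_☉)^(1/4) / (R/R_☉)^(1/2)
T = 5772 × (0.00135)^(1/4) / √(0.100) = 5772 × 0.1917 / 0.3162 = 3499 K.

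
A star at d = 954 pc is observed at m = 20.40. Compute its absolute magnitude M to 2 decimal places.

M = m − 5 log₁₀(d/10 pc) = 20.40 − 5 log₁₀(954/10)
  = 20.40 − 5 × 1.980 = 20.40 − 9.90 = 10.50.

10.50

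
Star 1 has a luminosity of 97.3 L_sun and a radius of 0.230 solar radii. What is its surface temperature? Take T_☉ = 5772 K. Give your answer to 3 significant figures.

3.78×10^4 K

T/T_☉ = (L/L_☉)^(1/4) / (R/R_☉)^(1/2)
T = 5772 × (97.3)^(1/4) / √(0.230) = 5772 × 3.141 / 0.4796 = 3.780×10^4 K.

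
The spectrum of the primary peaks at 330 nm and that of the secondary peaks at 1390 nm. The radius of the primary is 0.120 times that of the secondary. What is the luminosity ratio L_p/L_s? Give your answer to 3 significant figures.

Wien's law gives T ∝ 1/λ_max, so T_p/T_s = λ_s/λ_p = 1390/330 = 4.212.
Then L ∝ R²T⁴ gives L_p/L_s = (0.120)² × (4.212)⁴ = 0.01440 × 314.8 = 4.533.

4.53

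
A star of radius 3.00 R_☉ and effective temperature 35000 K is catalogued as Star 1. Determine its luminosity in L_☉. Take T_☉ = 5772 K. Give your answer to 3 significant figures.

1.22×10^4 L_☉

L/L_☉ = (R/R_☉)² (T/T_☉)⁴ = (3.00)² × (35000/5772)⁴
       = 9.000 × (6.064)⁴ = 9.000 × 1352 = 1.217×10^4.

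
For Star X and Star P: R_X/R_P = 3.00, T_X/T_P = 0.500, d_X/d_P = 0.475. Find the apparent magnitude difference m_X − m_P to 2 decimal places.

L_X/L_P = (3.00)²(0.500)⁴ = 0.5625.
F_X/F_P = (L_X/L_P)/(d_X/d_P)² = 0.5625/0.2256 = 2.493.
m_X − m_P = −2.5 log₁₀(2.493) = -0.99.

-0.99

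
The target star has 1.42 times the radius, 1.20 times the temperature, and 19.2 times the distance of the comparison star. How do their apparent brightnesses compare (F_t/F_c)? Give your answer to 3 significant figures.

L_t/L_c = (R_t/R_c)²(T_t/T_c)⁴ = (1.42)² × (1.20)⁴ = 4.181.
F_t/F_c = (L_t/L_c)/(d_t/d_c)² = 4.181 / (19.2)² = 0.01134.

0.0113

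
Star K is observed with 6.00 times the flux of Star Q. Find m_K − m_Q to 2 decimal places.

m_K − m_Q = −2.5 log₁₀(F_K/F_Q) = −2.5 log₁₀(6.00) = −2.5 × (0.778) = -1.945.

-1.95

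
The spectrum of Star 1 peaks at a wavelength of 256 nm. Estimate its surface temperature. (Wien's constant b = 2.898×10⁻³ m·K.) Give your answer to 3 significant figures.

T = b/λ_max = 2.898×10⁻³ / (256×10⁻⁹) = 1.132×10^4 K.

1.13×10^4 K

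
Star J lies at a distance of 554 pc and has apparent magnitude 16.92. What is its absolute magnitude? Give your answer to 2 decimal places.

8.20

M = m − 5 log₁₀(d/10 pc) = 16.92 − 5 log₁₀(554/10)
  = 16.92 − 5 × 1.744 = 16.92 − 8.72 = 8.20.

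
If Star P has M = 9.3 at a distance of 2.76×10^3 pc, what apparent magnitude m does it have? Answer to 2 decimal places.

m = M + 5 log₁₀(d/10 pc) = 9.3 + 5 log₁₀(2.76×10^3/10)
  = 9.3 + 5 × 2.441 = 9.3 + 12.20 = 21.50.

21.50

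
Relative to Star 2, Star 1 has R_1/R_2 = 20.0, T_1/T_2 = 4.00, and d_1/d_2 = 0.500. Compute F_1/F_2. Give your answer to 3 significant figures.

4.10×10^5

L_1/L_2 = (R_1/R_2)²(T_1/T_2)⁴ = (20.0)² × (4.00)⁴ = 1.024×10^5.
F_1/F_2 = (L_1/L_2)/(d_1/d_2)² = 1.024×10^5 / (0.500)² = 4.096×10^5.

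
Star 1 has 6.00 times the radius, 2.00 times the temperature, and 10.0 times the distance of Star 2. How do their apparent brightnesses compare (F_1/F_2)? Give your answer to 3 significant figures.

L_1/L_2 = (R_1/R_2)²(T_1/T_2)⁴ = (6.00)² × (2.00)⁴ = 576.0.
F_1/F_2 = (L_1/L_2)/(d_1/d_2)² = 576.0 / (10.0)² = 5.760.

5.76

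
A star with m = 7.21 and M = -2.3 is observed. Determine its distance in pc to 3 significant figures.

m − M = 5 log₁₀(d/10 pc)
7.21 − (-2.3) = 9.51 = 5 log₁₀(d/10)
d = 10 × 10^(9.51/5) = 10 × 10^1.902 = 798.0 pc.

798 pc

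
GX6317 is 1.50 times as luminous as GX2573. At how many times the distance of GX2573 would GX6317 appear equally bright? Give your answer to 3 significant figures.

1.22

Equal flux requires L_GX6317/d_GX6317² = L_GX2573/d_GX2573², so d_GX6317/d_GX2573 = √(L_GX6317/L_GX2573)
= √(1.50) = 1.225.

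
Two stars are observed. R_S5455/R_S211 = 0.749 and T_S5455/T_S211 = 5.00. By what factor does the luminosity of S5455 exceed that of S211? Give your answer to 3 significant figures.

351

From the Stefan–Boltzmann law, L ∝ R²T⁴, so
L_S5455/L_S211 = (R_S5455/R_S211)² (T_S5455/T_S211)⁴ = (0.749)² × (5.00)⁴ = 0.5610 × 625.0 = 350.6.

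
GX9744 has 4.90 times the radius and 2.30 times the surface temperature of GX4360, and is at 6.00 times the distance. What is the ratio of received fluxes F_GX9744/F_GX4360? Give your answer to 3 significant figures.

L_GX9744/L_GX4360 = (R_GX9744/R_GX4360)²(T_GX9744/T_GX4360)⁴ = (4.90)² × (2.30)⁴ = 671.9.
F_GX9744/F_GX4360 = (L_GX9744/L_GX4360)/(d_GX9744/d_GX4360)² = 671.9 / (6.00)² = 18.66.

18.7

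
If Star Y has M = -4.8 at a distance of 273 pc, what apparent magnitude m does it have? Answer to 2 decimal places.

m = M + 5 log₁₀(d/10 pc) = -4.8 + 5 log₁₀(273/10)
  = -4.8 + 5 × 1.436 = -4.8 + 7.18 = 2.38.

2.38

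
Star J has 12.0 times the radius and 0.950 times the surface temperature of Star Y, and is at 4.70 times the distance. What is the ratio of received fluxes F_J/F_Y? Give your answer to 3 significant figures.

L_J/L_Y = (R_J/R_Y)²(T_J/T_Y)⁴ = (12.0)² × (0.950)⁴ = 117.3.
F_J/F_Y = (L_J/L_Y)/(d_J/d_Y)² = 117.3 / (4.70)² = 5.310.

5.31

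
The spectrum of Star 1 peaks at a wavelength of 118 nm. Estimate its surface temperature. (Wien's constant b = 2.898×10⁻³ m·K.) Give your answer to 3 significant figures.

2.46×10^4 K

T = b/λ_max = 2.898×10⁻³ / (118×10⁻⁹) = 2.456×10^4 K.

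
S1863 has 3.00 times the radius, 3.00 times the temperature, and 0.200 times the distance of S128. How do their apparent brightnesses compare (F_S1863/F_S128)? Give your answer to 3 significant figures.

L_S1863/L_S128 = (R_S1863/R_S128)²(T_S1863/T_S128)⁴ = (3.00)² × (3.00)⁴ = 729.0.
F_S1863/F_S128 = (L_S1863/L_S128)/(d_S1863/d_S128)² = 729.0 / (0.200)² = 1.822×10^4.

1.82×10^4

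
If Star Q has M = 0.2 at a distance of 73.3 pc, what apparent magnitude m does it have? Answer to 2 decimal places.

4.53

m = M + 5 log₁₀(d/10 pc) = 0.2 + 5 log₁₀(73.3/10)
  = 0.2 + 5 × 0.865 = 0.2 + 4.33 = 4.53.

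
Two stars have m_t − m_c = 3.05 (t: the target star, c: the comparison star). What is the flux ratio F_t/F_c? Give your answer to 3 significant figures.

F_t/F_c = 10^(−(m_t − m_c)/2.5) = 10^(-3.05/2.5) = 10^-1.220 = 0.06026.

0.0603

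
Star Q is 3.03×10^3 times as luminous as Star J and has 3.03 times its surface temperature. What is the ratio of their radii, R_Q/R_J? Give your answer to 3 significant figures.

L ∝ R²T⁴ gives R ∝ √L / T², so
R_Q/R_J = √(3.03×10^3) / (3.03)² = 55.05 / 9.181 = 5.996.

6.00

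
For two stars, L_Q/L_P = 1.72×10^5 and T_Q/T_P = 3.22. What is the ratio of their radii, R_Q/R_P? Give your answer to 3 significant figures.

40.0

L ∝ R²T⁴ gives R ∝ √L / T², so
R_Q/R_P = √(1.72×10^5) / (3.22)² = 414.7 / 10.37 = 40.00.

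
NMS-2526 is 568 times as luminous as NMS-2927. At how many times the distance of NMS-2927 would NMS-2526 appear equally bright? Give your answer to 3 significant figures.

Equal flux requires L_NMS-2526/d_NMS-2526² = L_NMS-2927/d_NMS-2927², so d_NMS-2526/d_NMS-2927 = √(L_NMS-2526/L_NMS-2927)
= √(568) = 23.83.

23.8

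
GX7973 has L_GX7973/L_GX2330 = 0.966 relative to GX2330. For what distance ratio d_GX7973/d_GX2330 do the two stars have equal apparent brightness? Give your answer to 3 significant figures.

0.983

Equal flux requires L_GX7973/d_GX7973² = L_GX2330/d_GX2330², so d_GX7973/d_GX2330 = √(L_GX7973/L_GX2330)
= √(0.966) = 0.9829.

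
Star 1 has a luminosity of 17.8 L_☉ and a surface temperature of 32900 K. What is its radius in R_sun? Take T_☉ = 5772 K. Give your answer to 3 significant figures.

0.130 R_sun

R/R_☉ = √(L/L_☉) / (T/T_☉)² = √(17.8) / (5.700)²
       = 4.219 / 32.49 = 0.1299.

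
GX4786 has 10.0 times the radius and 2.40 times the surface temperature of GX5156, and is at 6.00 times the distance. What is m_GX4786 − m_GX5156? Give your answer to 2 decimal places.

-4.91

L_GX4786/L_GX5156 = (10.0)²(2.40)⁴ = 3318.
F_GX4786/F_GX5156 = (L_GX4786/L_GX5156)/(d_GX4786/d_GX5156)² = 3318/36.00 = 92.16.
m_GX4786 − m_GX5156 = −2.5 log₁₀(92.16) = -4.91.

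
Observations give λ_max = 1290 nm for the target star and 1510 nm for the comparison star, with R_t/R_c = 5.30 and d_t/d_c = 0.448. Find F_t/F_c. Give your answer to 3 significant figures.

263

Wien's law: T_t/T_c = λ_c/λ_t = 1510/1290 = 1.171.
L_t/L_c = (R_t/R_c)²(T_t/T_c)⁴ = (5.30)²(1.171)⁴ = 52.74.
F_t/F_c = (L_t/L_c)/(d_t/d_c)² = 52.74/(0.448)² = 262.8.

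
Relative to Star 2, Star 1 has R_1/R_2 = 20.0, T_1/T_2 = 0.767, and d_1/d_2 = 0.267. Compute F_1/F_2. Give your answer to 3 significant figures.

1.94×10^3

L_1/L_2 = (R_1/R_2)²(T_1/T_2)⁴ = (20.0)² × (0.767)⁴ = 138.4.
F_1/F_2 = (L_1/L_2)/(d_1/d_2)² = 138.4 / (0.267)² = 1942.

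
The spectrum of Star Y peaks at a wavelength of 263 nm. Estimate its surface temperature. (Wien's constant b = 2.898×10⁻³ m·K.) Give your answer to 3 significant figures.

T = b/λ_max = 2.898×10⁻³ / (263×10⁻⁹) = 1.102×10^4 K.

1.10×10^4 K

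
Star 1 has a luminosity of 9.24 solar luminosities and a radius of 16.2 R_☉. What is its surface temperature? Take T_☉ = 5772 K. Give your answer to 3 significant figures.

T/T_☉ = (L/L_☉)^(1/4) / (R/R_☉)^(1/2)
T = 5772 × (9.24)^(1/4) / √(16.2) = 5772 × 1.743 / 4.025 = 2500 K.

2.50×10^3 K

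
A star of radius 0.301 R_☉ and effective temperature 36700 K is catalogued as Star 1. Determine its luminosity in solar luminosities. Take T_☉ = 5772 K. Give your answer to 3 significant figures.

148 solar luminosities

L/L_☉ = (R/R_☉)² (T/T_☉)⁴ = (0.301)² × (36700/5772)⁴
       = 0.09060 × (6.358)⁴ = 0.09060 × 1634 = 148.1.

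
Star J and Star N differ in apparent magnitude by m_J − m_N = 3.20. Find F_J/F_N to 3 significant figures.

0.0525

F_J/F_N = 10^(−(m_J − m_N)/2.5) = 10^(-3.20/2.5) = 10^-1.280 = 0.05248.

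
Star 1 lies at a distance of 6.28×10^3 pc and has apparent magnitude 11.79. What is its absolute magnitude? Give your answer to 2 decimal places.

-2.20

M = m − 5 log₁₀(d/10 pc) = 11.79 − 5 log₁₀(6.28×10^3/10)
  = 11.79 − 5 × 2.798 = 11.79 − 13.99 = -2.20.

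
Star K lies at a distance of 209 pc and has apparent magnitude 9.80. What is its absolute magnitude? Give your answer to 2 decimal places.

3.20

M = m − 5 log₁₀(d/10 pc) = 9.80 − 5 log₁₀(209/10)
  = 9.80 − 5 × 1.320 = 9.80 − 6.60 = 3.20.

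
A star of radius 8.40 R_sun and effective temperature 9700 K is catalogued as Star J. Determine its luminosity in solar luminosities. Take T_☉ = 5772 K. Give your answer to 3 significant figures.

563 solar luminosities

L/L_☉ = (R/R_☉)² (T/T_☉)⁴ = (8.40)² × (9700/5772)⁴
       = 70.56 × (1.681)⁴ = 70.56 × 7.976 = 562.8.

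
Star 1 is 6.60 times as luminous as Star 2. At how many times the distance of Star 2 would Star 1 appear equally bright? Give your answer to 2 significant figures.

Equal flux requires L_1/d_1² = L_2/d_2², so d_1/d_2 = √(L_1/L_2)
= √(6.60) = 2.569.

2.6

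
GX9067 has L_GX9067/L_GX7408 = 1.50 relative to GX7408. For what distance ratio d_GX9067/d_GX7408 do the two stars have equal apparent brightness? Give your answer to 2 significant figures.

Equal flux requires L_GX9067/d_GX9067² = L_GX7408/d_GX7408², so d_GX9067/d_GX7408 = √(L_GX9067/L_GX7408)
= √(1.50) = 1.225.

1.2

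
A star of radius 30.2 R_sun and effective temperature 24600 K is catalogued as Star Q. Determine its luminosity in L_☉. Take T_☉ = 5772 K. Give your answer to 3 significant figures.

3.01×10^5 L_☉

L/L_☉ = (R/R_☉)² (T/T_☉)⁴ = (30.2)² × (24600/5772)⁴
       = 912.0 × (4.262)⁴ = 912.0 × 329.9 = 3.009×10^5.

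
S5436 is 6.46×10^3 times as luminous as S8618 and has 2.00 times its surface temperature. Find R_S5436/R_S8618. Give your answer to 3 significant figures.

L ∝ R²T⁴ gives R ∝ √L / T², so
R_S5436/R_S8618 = √(6.46×10^3) / (2.00)² = 80.37 / 4.000 = 20.09.

20.1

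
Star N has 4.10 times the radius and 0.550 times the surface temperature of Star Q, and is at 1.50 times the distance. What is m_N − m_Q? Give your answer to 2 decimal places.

L_N/L_Q = (4.10)²(0.550)⁴ = 1.538.
F_N/F_Q = (L_N/L_Q)/(d_N/d_Q)² = 1.538/2.250 = 0.6837.
m_N − m_Q = −2.5 log₁₀(0.6837) = 0.41.

0.41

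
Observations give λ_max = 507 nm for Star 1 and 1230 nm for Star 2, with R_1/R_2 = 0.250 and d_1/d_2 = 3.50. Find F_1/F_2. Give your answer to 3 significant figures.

0.177

Wien's law: T_1/T_2 = λ_2/λ_1 = 1230/507 = 2.426.
L_1/L_2 = (R_1/R_2)²(T_1/T_2)⁴ = (0.250)²(2.426)⁴ = 2.165.
F_1/F_2 = (L_1/L_2)/(d_1/d_2)² = 2.165/(3.50)² = 0.1767.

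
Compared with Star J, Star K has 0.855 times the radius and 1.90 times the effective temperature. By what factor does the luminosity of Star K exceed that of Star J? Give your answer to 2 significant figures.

9.5

From the Stefan–Boltzmann law, L ∝ R²T⁴, so
L_K/L_J = (R_K/R_J)² (T_K/T_J)⁴ = (0.855)² × (1.90)⁴ = 0.7310 × 13.03 = 9.527.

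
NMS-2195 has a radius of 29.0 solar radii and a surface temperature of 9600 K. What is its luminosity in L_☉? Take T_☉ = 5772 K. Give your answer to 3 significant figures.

6.44×10^3 L_☉

L/L_☉ = (R/R_☉)² (T/T_☉)⁴ = (29.0)² × (9600/5772)⁴
       = 841.0 × (1.663)⁴ = 841.0 × 7.652 = 6435.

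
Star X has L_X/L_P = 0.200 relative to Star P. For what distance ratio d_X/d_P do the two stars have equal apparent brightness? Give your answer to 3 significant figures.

0.447

Equal flux requires L_X/d_X² = L_P/d_P², so d_X/d_P = √(L_X/L_P)
= √(0.200) = 0.4472.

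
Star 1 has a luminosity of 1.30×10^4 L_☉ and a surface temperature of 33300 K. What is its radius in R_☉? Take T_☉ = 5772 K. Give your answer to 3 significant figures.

R/R_☉ = √(L/L_☉) / (T/T_☉)² = √(1.30×10^4) / (5.769)²
       = 114.0 / 33.28 = 3.426.

3.43 R_☉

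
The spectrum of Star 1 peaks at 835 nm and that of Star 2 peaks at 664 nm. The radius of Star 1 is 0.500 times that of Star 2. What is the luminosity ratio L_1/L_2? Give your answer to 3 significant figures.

Wien's law gives T ∝ 1/λ_max, so T_1/T_2 = λ_2/λ_1 = 664/835 = 0.7952.
Then L ∝ R²T⁴ gives L_1/L_2 = (0.500)² × (0.7952)⁴ = 0.2500 × 0.3999 = 0.09997.

0.100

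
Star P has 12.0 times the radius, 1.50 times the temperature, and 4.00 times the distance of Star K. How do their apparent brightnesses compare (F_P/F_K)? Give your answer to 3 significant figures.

L_P/L_K = (R_P/R_K)²(T_P/T_K)⁴ = (12.0)² × (1.50)⁴ = 729.0.
F_P/F_K = (L_P/L_K)/(d_P/d_K)² = 729.0 / (4.00)² = 45.56.

45.6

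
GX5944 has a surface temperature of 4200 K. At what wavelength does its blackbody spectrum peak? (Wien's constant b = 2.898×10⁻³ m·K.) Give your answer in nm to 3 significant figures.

690 nm

λ_max = b/T = 2.898×10⁻³ / 4200 = 6.90×10^-7 m = 690.0 nm.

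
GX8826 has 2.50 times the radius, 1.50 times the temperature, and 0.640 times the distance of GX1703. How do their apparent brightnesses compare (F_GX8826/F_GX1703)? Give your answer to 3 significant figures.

77.2

L_GX8826/L_GX1703 = (R_GX8826/R_GX1703)²(T_GX8826/T_GX1703)⁴ = (2.50)² × (1.50)⁴ = 31.64.
F_GX8826/F_GX1703 = (L_GX8826/L_GX1703)/(d_GX8826/d_GX1703)² = 31.64 / (0.640)² = 77.25.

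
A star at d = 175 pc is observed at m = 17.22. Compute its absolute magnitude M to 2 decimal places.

11.00

M = m − 5 log₁₀(d/10 pc) = 17.22 − 5 log₁₀(175/10)
  = 17.22 − 5 × 1.243 = 17.22 − 6.22 = 11.00.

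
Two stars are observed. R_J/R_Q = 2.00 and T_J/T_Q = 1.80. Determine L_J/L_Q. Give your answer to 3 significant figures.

42.0

From the Stefan–Boltzmann law, L ∝ R²T⁴, so
L_J/L_Q = (R_J/R_Q)² (T_J/T_Q)⁴ = (2.00)² × (1.80)⁴ = 4.000 × 10.50 = 41.99.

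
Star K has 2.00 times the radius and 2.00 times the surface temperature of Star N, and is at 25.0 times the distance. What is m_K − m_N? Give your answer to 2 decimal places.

L_K/L_N = (2.00)²(2.00)⁴ = 64.00.
F_K/F_N = (L_K/L_N)/(d_K/d_N)² = 64.00/625.0 = 0.1024.
m_K − m_N = −2.5 log₁₀(0.1024) = 2.47.

2.47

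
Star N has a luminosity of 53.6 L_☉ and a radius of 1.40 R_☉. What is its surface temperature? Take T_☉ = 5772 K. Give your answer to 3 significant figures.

T/T_☉ = (L/L_☉)^(1/4) / (R/R_☉)^(1/2)
T = 5772 × (53.6)^(1/4) / √(1.40) = 5772 × 2.706 / 1.183 = 1.320×10^4 K.

1.32×10^4 K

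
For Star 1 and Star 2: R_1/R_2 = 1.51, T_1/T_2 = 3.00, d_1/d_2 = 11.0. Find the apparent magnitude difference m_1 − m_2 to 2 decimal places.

-0.46

L_1/L_2 = (1.51)²(3.00)⁴ = 184.7.
F_1/F_2 = (L_1/L_2)/(d_1/d_2)² = 184.7/121.0 = 1.526.
m_1 − m_2 = −2.5 log₁₀(1.526) = -0.46.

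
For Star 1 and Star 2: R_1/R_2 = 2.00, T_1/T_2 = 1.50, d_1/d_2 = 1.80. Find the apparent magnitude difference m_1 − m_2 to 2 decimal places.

L_1/L_2 = (2.00)²(1.50)⁴ = 20.25.
F_1/F_2 = (L_1/L_2)/(d_1/d_2)² = 20.25/3.240 = 6.250.
m_1 − m_2 = −2.5 log₁₀(6.250) = -1.99.

-1.99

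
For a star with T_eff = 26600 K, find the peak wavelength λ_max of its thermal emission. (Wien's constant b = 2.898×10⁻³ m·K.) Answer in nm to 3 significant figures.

λ_max = b/T = 2.898×10⁻³ / 26600 = 1.09×10^-7 m = 108.9 nm.

109 nm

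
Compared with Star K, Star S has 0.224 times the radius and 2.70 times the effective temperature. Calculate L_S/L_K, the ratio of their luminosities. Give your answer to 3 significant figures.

2.67

From the Stefan–Boltzmann law, L ∝ R²T⁴, so
L_S/L_K = (R_S/R_K)² (T_S/T_K)⁴ = (0.224)² × (2.70)⁴ = 0.05018 × 53.14 = 2.667.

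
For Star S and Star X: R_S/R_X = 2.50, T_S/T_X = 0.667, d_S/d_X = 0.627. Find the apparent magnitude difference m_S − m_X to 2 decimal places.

L_S/L_X = (2.50)²(0.667)⁴ = 1.237.
F_S/F_X = (L_S/L_X)/(d_S/d_X)² = 1.237/0.3931 = 3.147.
m_S − m_X = −2.5 log₁₀(3.147) = -1.24.

-1.24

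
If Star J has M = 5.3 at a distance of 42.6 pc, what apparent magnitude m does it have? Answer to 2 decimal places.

m = M + 5 log₁₀(d/10 pc) = 5.3 + 5 log₁₀(42.6/10)
  = 5.3 + 5 × 0.629 = 5.3 + 3.15 = 8.45.

8.45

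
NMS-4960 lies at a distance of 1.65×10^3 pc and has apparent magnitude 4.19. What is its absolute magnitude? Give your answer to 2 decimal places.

M = m − 5 log₁₀(d/10 pc) = 4.19 − 5 log₁₀(1.65×10^3/10)
  = 4.19 − 5 × 2.217 = 4.19 − 11.09 = -6.90.

-6.90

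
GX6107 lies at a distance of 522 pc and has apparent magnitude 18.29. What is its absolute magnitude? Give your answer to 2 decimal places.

9.70

M = m − 5 log₁₀(d/10 pc) = 18.29 − 5 log₁₀(522/10)
  = 18.29 − 5 × 1.718 = 18.29 − 8.59 = 9.70.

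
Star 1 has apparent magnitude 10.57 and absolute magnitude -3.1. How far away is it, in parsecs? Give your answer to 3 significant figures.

m − M = 5 log₁₀(d/10 pc)
10.57 − (-3.1) = 13.67 = 5 log₁₀(d/10)
d = 10 × 10^(13.67/5) = 10 × 10^2.734 = 5420 pc.

5.42×10^3 pc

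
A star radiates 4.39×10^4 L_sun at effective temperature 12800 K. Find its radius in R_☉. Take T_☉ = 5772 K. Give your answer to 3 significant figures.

R/R_☉ = √(L/L_☉) / (T/T_☉)² = √(4.39×10^4) / (2.218)²
       = 209.5 / 4.918 = 42.61.

42.6 R_☉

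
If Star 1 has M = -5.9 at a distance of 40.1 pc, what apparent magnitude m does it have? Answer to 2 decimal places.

-2.88

m = M + 5 log₁₀(d/10 pc) = -5.9 + 5 log₁₀(40.1/10)
  = -5.9 + 5 × 0.603 = -5.9 + 3.02 = -2.88.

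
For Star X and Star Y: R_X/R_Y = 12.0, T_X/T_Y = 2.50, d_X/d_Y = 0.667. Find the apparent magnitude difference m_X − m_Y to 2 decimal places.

-10.25

L_X/L_Y = (12.0)²(2.50)⁴ = 5625.
F_X/F_Y = (L_X/L_Y)/(d_X/d_Y)² = 5625/0.4449 = 1.264×10^4.
m_X − m_Y = −2.5 log₁₀(1.264×10^4) = -10.25.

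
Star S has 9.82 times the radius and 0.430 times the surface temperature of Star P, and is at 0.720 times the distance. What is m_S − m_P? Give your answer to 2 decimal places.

-2.01

L_S/L_P = (9.82)²(0.430)⁴ = 3.297.
F_S/F_P = (L_S/L_P)/(d_S/d_P)² = 3.297/0.5184 = 6.360.
m_S − m_P = −2.5 log₁₀(6.360) = -2.01.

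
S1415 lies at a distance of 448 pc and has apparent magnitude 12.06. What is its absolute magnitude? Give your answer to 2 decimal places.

M = m − 5 log₁₀(d/10 pc) = 12.06 − 5 log₁₀(448/10)
  = 12.06 − 5 × 1.651 = 12.06 − 8.26 = 3.80.

3.80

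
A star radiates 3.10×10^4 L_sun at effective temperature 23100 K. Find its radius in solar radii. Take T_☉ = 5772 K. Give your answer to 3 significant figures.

11.0 solar radii

R/R_☉ = √(L/L_☉) / (T/T_☉)² = √(3.10×10^4) / (4.002)²
       = 176.1 / 16.02 = 10.99.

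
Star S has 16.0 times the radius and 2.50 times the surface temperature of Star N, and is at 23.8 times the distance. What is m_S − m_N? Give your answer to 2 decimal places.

-3.12

L_S/L_N = (16.0)²(2.50)⁴ = 1.000×10^4.
F_S/F_N = (L_S/L_N)/(d_S/d_N)² = 1.000×10^4/566.4 = 17.65.
m_S − m_N = −2.5 log₁₀(17.65) = -3.12.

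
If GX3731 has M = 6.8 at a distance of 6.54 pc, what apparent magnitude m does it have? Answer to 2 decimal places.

5.88

m = M + 5 log₁₀(d/10 pc) = 6.8 + 5 log₁₀(6.54/10)
  = 6.8 + 5 × -0.184 = 6.8 + -0.92 = 5.88.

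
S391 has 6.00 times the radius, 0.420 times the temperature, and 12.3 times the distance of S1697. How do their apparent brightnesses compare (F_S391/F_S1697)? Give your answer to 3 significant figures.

0.00740

L_S391/L_S1697 = (R_S391/R_S1697)²(T_S391/T_S1697)⁴ = (6.00)² × (0.420)⁴ = 1.120.
F_S391/F_S1697 = (L_S391/L_S1697)/(d_S391/d_S1697)² = 1.120 / (12.3)² = 0.007404.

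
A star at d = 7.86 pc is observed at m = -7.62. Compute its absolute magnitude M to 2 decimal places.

M = m − 5 log₁₀(d/10 pc) = -7.62 − 5 log₁₀(7.86/10)
  = -7.62 − 5 × -0.105 = -7.62 − -0.52 = -7.10.

-7.10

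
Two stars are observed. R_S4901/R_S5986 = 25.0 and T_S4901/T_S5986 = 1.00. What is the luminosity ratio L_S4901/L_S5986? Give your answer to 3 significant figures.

625

From the Stefan–Boltzmann law, L ∝ R²T⁴, so
L_S4901/L_S5986 = (R_S4901/R_S5986)² (T_S4901/T_S5986)⁴ = (25.0)² × (1.00)⁴ = 625.0 × 1.000 = 625.0.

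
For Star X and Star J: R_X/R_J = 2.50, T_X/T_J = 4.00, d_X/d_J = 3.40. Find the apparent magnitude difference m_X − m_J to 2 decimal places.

L_X/L_J = (2.50)²(4.00)⁴ = 1600.
F_X/F_J = (L_X/L_J)/(d_X/d_J)² = 1600/11.56 = 138.4.
m_X − m_J = −2.5 log₁₀(138.4) = -5.35.

-5.35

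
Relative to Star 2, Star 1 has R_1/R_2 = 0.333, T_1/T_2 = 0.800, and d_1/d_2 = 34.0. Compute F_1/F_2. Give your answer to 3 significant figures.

3.93×10^-5

L_1/L_2 = (R_1/R_2)²(T_1/T_2)⁴ = (0.333)² × (0.800)⁴ = 0.04542.
F_1/F_2 = (L_1/L_2)/(d_1/d_2)² = 0.04542 / (34.0)² = 3.929×10^-5.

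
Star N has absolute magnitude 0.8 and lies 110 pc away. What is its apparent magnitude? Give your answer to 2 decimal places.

6.01

m = M + 5 log₁₀(d/10 pc) = 0.8 + 5 log₁₀(110/10)
  = 0.8 + 5 × 1.041 = 0.8 + 5.21 = 6.01.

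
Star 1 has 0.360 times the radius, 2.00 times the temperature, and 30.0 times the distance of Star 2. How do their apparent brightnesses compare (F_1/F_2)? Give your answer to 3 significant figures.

L_1/L_2 = (R_1/R_2)²(T_1/T_2)⁴ = (0.360)² × (2.00)⁴ = 2.074.
F_1/F_2 = (L_1/L_2)/(d_1/d_2)² = 2.074 / (30.0)² = 0.002304.

0.00230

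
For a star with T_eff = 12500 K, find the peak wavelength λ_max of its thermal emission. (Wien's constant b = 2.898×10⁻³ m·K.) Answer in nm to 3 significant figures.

λ_max = b/T = 2.898×10⁻³ / 12500 = 2.32×10^-7 m = 231.8 nm.

232 nm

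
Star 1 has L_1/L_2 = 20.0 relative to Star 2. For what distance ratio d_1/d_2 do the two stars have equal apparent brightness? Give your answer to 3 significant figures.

4.47

Equal flux requires L_1/d_1² = L_2/d_2², so d_1/d_2 = √(L_1/L_2)
= √(20.0) = 4.472.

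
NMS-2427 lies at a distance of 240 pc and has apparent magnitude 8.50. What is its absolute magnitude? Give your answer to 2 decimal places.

M = m − 5 log₁₀(d/10 pc) = 8.50 − 5 log₁₀(240/10)
  = 8.50 − 5 × 1.380 = 8.50 − 6.90 = 1.60.

1.60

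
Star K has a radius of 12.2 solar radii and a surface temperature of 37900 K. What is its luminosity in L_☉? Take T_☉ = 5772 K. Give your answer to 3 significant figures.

L/L_☉ = (R/R_☉)² (T/T_☉)⁴ = (12.2)² × (37900/5772)⁴
       = 148.8 × (6.566)⁴ = 148.8 × 1859 = 2.767×10^5.

2.77×10^5 L_☉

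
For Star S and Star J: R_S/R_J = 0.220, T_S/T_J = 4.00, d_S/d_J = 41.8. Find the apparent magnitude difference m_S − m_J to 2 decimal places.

L_S/L_J = (0.220)²(4.00)⁴ = 12.39.
F_S/F_J = (L_S/L_J)/(d_S/d_J)² = 12.39/1747 = 0.007091.
m_S − m_J = −2.5 log₁₀(0.007091) = 5.37.

5.37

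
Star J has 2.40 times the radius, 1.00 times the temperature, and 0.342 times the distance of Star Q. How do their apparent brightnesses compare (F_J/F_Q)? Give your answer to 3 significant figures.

49.2

L_J/L_Q = (R_J/R_Q)²(T_J/T_Q)⁴ = (2.40)² × (1.00)⁴ = 5.760.
F_J/F_Q = (L_J/L_Q)/(d_J/d_Q)² = 5.760 / (0.342)² = 49.25.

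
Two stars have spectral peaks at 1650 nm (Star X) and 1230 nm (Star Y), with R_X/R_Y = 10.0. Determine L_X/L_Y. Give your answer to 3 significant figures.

30.9

Wien's law gives T ∝ 1/λ_max, so T_X/T_Y = λ_Y/λ_X = 1230/1650 = 0.7455.
Then L ∝ R²T⁴ gives L_X/L_Y = (10.0)² × (0.7455)⁴ = 100.0 × 0.3088 = 30.88.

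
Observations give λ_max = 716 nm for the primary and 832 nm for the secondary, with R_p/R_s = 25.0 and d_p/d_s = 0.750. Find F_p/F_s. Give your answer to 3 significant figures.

2.03×10^3

Wien's law: T_p/T_s = λ_s/λ_p = 832/716 = 1.162.
L_p/L_s = (R_p/R_s)²(T_p/T_s)⁴ = (25.0)²(1.162)⁴ = 1140.
F_p/F_s = (L_p/L_s)/(d_p/d_s)² = 1140/(0.750)² = 2026.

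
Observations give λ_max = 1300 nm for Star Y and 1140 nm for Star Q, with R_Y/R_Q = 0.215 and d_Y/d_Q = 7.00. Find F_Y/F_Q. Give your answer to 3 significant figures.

5.58×10^-4

Wien's law: T_Y/T_Q = λ_Q/λ_Y = 1140/1300 = 0.8769.
L_Y/L_Q = (R_Y/R_Q)²(T_Y/T_Q)⁴ = (0.215)²(0.8769)⁴ = 0.02734.
F_Y/F_Q = (L_Y/L_Q)/(d_Y/d_Q)² = 0.02734/(7.00)² = 5.579×10^-4.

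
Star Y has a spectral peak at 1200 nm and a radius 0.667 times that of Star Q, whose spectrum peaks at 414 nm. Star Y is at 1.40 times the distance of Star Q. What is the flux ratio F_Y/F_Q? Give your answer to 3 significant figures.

Wien's law: T_Y/T_Q = λ_Q/λ_Y = 414/1200 = 0.3450.
L_Y/L_Q = (R_Y/R_Q)²(T_Y/T_Q)⁴ = (0.667)²(0.3450)⁴ = 0.006303.
F_Y/F_Q = (L_Y/L_Q)/(d_Y/d_Q)² = 0.006303/(1.40)² = 0.003216.

0.00322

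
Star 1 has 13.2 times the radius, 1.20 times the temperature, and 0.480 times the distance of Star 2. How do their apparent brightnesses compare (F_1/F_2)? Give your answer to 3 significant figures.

1.57×10^3

L_1/L_2 = (R_1/R_2)²(T_1/T_2)⁴ = (13.2)² × (1.20)⁴ = 361.3.
F_1/F_2 = (L_1/L_2)/(d_1/d_2)² = 361.3 / (0.480)² = 1568.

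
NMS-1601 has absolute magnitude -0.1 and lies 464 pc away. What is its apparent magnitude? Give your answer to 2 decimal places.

m = M + 5 log₁₀(d/10 pc) = -0.1 + 5 log₁₀(464/10)
  = -0.1 + 5 × 1.667 = -0.1 + 8.33 = 8.23.

8.23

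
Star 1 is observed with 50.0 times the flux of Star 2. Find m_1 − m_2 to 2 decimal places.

-4.25

m_1 − m_2 = −2.5 log₁₀(F_1/F_2) = −2.5 log₁₀(50.0) = −2.5 × (1.699) = -4.247.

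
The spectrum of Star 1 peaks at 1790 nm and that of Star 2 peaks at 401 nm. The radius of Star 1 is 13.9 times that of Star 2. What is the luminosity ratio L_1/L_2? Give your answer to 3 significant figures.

0.487

Wien's law gives T ∝ 1/λ_max, so T_1/T_2 = λ_2/λ_1 = 401/1790 = 0.2240.
Then L ∝ R²T⁴ gives L_1/L_2 = (13.9)² × (0.2240)⁴ = 193.2 × 0.002519 = 0.4866.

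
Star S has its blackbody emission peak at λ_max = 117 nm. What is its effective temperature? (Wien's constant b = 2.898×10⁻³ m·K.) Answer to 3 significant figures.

T = b/λ_max = 2.898×10⁻³ / (117×10⁻⁹) = 2.477×10^4 K.

2.48×10^4 K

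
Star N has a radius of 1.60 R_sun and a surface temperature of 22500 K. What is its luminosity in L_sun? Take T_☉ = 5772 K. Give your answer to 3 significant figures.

L/L_☉ = (R/R_☉)² (T/T_☉)⁴ = (1.60)² × (22500/5772)⁴
       = 2.560 × (3.898)⁴ = 2.560 × 230.9 = 591.1.

591 L_sun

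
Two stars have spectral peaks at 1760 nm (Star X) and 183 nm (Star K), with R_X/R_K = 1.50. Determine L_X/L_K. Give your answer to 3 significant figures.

2.63×10^-4

Wien's law gives T ∝ 1/λ_max, so T_X/T_K = λ_K/λ_X = 183/1760 = 0.1040.
Then L ∝ R²T⁴ gives L_X/L_K = (1.50)² × (0.1040)⁴ = 2.250 × 1.169×10^-4 = 2.630×10^-4.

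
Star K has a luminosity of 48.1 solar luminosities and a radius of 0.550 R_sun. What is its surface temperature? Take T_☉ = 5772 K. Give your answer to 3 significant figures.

2.05×10^4 K

T/T_☉ = (L/L_☉)^(1/4) / (R/R_☉)^(1/2)
T = 5772 × (48.1)^(1/4) / √(0.550) = 5772 × 2.634 / 0.7416 = 2.050×10^4 K.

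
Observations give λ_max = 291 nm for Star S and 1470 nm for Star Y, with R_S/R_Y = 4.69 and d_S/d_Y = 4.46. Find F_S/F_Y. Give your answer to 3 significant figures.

Wien's law: T_S/T_Y = λ_Y/λ_S = 1470/291 = 5.052.
L_S/L_Y = (R_S/R_Y)²(T_S/T_Y)⁴ = (4.69)²(5.052)⁴ = 1.432×10^4.
F_S/F_Y = (L_S/L_Y)/(d_S/d_Y)² = 1.432×10^4/(4.46)² = 720.1.

720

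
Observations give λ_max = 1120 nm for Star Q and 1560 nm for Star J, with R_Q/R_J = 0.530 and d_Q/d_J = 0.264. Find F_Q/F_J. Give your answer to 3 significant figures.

Wien's law: T_Q/T_J = λ_J/λ_Q = 1560/1120 = 1.393.
L_Q/L_J = (R_Q/R_J)²(T_Q/T_J)⁴ = (0.530)²(1.393)⁴ = 1.057.
F_Q/F_J = (L_Q/L_J)/(d_Q/d_J)² = 1.057/(0.264)² = 15.17.

15.2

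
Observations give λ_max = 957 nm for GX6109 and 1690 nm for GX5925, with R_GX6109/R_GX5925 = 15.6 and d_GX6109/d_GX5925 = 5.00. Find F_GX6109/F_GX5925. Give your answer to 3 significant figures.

Wien's law: T_GX6109/T_GX5925 = λ_GX5925/λ_GX6109 = 1690/957 = 1.766.
L_GX6109/L_GX5925 = (R_GX6109/R_GX5925)²(T_GX6109/T_GX5925)⁴ = (15.6)²(1.766)⁴ = 2367.
F_GX6109/F_GX5925 = (L_GX6109/L_GX5925)/(d_GX6109/d_GX5925)² = 2367/(5.00)² = 94.67.

94.7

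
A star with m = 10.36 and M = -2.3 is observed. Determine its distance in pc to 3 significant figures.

3.40×10^3 pc

m − M = 5 log₁₀(d/10 pc)
10.36 − (-2.3) = 12.66 = 5 log₁₀(d/10)
d = 10 × 10^(12.66/5) = 10 × 10^2.532 = 3404 pc.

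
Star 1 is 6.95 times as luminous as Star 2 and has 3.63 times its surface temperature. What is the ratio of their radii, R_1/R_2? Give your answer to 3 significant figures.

L ∝ R²T⁴ gives R ∝ √L / T², so
R_1/R_2 = √(6.95) / (3.63)² = 2.636 / 13.18 = 0.2001.

0.200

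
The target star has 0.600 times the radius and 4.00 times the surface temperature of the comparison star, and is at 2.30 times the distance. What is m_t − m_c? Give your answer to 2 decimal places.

L_t/L_c = (0.600)²(4.00)⁴ = 92.16.
F_t/F_c = (L_t/L_c)/(d_t/d_c)² = 92.16/5.290 = 17.42.
m_t − m_c = −2.5 log₁₀(17.42) = -3.10.

-3.10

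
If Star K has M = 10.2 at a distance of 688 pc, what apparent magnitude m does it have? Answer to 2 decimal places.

m = M + 5 log₁₀(d/10 pc) = 10.2 + 5 log₁₀(688/10)
  = 10.2 + 5 × 1.838 = 10.2 + 9.19 = 19.39.

19.39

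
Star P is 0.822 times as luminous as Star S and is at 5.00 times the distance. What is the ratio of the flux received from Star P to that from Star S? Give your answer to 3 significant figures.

F = L/(4πd²), so F_P/F_S = (L_P/L_S) / (d_P/d_S)²
= 0.822 / (5.00)² = 0.822 / 25.00 = 0.03288.

0.0329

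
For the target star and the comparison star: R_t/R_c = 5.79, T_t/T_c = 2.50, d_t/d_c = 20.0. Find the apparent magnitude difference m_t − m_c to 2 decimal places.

-1.29

L_t/L_c = (5.79)²(2.50)⁴ = 1310.
F_t/F_c = (L_t/L_c)/(d_t/d_c)² = 1310/400.0 = 3.274.
m_t − m_c = −2.5 log₁₀(3.274) = -1.29.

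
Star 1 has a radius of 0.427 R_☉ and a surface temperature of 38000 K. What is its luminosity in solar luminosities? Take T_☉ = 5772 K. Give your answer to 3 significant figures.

L/L_☉ = (R/R_☉)² (T/T_☉)⁴ = (0.427)² × (38000/5772)⁴
       = 0.1823 × (6.584)⁴ = 0.1823 × 1879 = 342.5.

343 solar luminosities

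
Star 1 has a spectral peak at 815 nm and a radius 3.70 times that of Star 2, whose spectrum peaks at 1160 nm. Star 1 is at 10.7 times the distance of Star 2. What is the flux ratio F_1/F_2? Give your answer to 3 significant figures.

0.491

Wien's law: T_1/T_2 = λ_2/λ_1 = 1160/815 = 1.423.
L_1/L_2 = (R_1/R_2)²(T_1/T_2)⁴ = (3.70)²(1.423)⁴ = 56.18.
F_1/F_2 = (L_1/L_2)/(d_1/d_2)² = 56.18/(10.7)² = 0.4907.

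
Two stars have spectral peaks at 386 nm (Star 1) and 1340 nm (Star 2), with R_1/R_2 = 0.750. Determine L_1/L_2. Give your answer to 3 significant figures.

81.7

Wien's law gives T ∝ 1/λ_max, so T_1/T_2 = λ_2/λ_1 = 1340/386 = 3.472.
Then L ∝ R²T⁴ gives L_1/L_2 = (0.750)² × (3.472)⁴ = 0.5625 × 145.2 = 81.69.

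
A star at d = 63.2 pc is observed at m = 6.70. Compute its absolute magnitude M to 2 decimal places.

2.70

M = m − 5 log₁₀(d/10 pc) = 6.70 − 5 log₁₀(63.2/10)
  = 6.70 − 5 × 0.801 = 6.70 − 4.00 = 2.70.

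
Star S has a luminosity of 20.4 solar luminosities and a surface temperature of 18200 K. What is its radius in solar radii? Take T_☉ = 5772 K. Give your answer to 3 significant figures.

0.454 solar radii

R/R_☉ = √(L/L_☉) / (T/T_☉)² = √(20.4) / (3.153)²
       = 4.517 / 9.942 = 0.4543.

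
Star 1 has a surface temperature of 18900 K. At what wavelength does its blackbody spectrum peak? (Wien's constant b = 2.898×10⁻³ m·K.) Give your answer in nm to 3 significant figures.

153 nm

λ_max = b/T = 2.898×10⁻³ / 18900 = 1.53×10^-7 m = 153.3 nm.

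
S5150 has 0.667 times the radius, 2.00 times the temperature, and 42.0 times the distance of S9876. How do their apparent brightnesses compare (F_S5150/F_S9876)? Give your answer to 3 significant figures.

0.00404

L_S5150/L_S9876 = (R_S5150/R_S9876)²(T_S5150/T_S9876)⁴ = (0.667)² × (2.00)⁴ = 7.118.
F_S5150/F_S9876 = (L_S5150/L_S9876)/(d_S5150/d_S9876)² = 7.118 / (42.0)² = 0.004035.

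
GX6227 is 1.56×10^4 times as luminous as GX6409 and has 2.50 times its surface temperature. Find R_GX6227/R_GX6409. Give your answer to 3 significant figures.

20.0

L ∝ R²T⁴ gives R ∝ √L / T², so
R_GX6227/R_GX6409 = √(1.56×10^4) / (2.50)² = 124.9 / 6.250 = 19.98.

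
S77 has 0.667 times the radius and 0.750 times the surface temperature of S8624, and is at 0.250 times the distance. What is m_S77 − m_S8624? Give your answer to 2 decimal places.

-0.88

L_S77/L_S8624 = (0.667)²(0.750)⁴ = 0.1408.
F_S77/F_S8624 = (L_S77/L_S8624)/(d_S77/d_S8624)² = 0.1408/0.06250 = 2.252.
m_S77 − m_S8624 = −2.5 log₁₀(2.252) = -0.88.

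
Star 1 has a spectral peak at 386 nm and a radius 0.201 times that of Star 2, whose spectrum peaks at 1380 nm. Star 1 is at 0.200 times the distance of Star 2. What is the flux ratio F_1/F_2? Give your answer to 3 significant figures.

Wien's law: T_1/T_2 = λ_2/λ_1 = 1380/386 = 3.575.
L_1/L_2 = (R_1/R_2)²(T_1/T_2)⁴ = (0.201)²(3.575)⁴ = 6.600.
F_1/F_2 = (L_1/L_2)/(d_1/d_2)² = 6.600/(0.200)² = 165.0.

165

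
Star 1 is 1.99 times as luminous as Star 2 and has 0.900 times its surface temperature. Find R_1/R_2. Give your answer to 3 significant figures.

1.74

L ∝ R²T⁴ gives R ∝ √L / T², so
R_1/R_2 = √(1.99) / (0.900)² = 1.411 / 0.8100 = 1.742.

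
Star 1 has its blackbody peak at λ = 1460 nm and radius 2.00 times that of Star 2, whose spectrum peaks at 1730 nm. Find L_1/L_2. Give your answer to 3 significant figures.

Wien's law gives T ∝ 1/λ_max, so T_1/T_2 = λ_2/λ_1 = 1730/1460 = 1.185.
Then L ∝ R²T⁴ gives L_1/L_2 = (2.00)² × (1.185)⁴ = 4.000 × 1.971 = 7.886.

7.89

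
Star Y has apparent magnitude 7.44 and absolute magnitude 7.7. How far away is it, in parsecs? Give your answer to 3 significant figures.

8.87 pc

m − M = 5 log₁₀(d/10 pc)
7.44 − (7.7) = -0.26 = 5 log₁₀(d/10)
d = 10 × 10^(-0.26/5) = 10 × 10^-0.052 = 8.872 pc.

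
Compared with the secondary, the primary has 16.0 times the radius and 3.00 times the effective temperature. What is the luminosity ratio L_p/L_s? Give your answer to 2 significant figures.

2.1×10^4

From the Stefan–Boltzmann law, L ∝ R²T⁴, so
L_p/L_s = (R_p/R_s)² (T_p/T_s)⁴ = (16.0)² × (3.00)⁴ = 256.0 × 81.00 = 2.074×10^4.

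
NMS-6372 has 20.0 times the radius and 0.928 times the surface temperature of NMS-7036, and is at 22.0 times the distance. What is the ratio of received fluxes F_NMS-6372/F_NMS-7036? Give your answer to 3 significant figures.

0.613

L_NMS-6372/L_NMS-7036 = (R_NMS-6372/R_NMS-7036)²(T_NMS-6372/T_NMS-7036)⁴ = (20.0)² × (0.928)⁴ = 296.7.
F_NMS-6372/F_NMS-7036 = (L_NMS-6372/L_NMS-7036)/(d_NMS-6372/d_NMS-7036)² = 296.7 / (22.0)² = 0.6129.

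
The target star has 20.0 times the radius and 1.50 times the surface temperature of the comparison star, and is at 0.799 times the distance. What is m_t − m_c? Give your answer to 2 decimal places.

-8.75

L_t/L_c = (20.0)²(1.50)⁴ = 2025.
F_t/F_c = (L_t/L_c)/(d_t/d_c)² = 2025/0.6384 = 3172.
m_t − m_c = −2.5 log₁₀(3172) = -8.75.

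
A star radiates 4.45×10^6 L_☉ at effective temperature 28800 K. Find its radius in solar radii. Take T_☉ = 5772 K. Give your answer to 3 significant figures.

R/R_☉ = √(L/L_☉) / (T/T_☉)² = √(4.45×10^6) / (4.990)²
       = 2110 / 24.90 = 84.73.

84.7 solar radii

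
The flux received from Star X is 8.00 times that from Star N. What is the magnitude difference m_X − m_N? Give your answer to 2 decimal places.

m_X − m_N = −2.5 log₁₀(F_X/F_N) = −2.5 log₁₀(8.00) = −2.5 × (0.903) = -2.258.

-2.26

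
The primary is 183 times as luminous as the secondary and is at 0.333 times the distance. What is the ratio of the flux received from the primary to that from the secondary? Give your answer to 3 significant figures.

F = L/(4πd²), so F_p/F_s = (L_p/L_s) / (d_p/d_s)²
= 183 / (0.333)² = 183 / 0.1109 = 1650.

1.65×10^3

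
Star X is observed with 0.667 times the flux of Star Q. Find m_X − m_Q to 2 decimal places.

0.44

m_X − m_Q = −2.5 log₁₀(F_X/F_Q) = −2.5 log₁₀(0.667) = −2.5 × (-0.176) = 0.440.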